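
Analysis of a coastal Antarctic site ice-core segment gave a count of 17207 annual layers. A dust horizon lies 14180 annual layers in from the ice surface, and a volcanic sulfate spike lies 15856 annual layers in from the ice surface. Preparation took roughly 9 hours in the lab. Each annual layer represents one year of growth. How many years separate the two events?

Separation: 15856 − 14180 = 1676 annual layers.
One annual layer per year makes the interval 1676 years.

1676 years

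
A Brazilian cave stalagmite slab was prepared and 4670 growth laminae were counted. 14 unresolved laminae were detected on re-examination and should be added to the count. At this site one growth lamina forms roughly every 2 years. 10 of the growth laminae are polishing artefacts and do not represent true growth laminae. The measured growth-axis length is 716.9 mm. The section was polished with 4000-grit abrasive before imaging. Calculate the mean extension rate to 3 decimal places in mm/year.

Adjusted count: 4670 − 10 + 14 = 4674 growth laminae.
Multiplying by 2 years per growth lamina: 4674 × 2 = 9348 years.
716.9 mm over 9348 years gives 716.9 / 9348 ≈ 0.077 mm/year.

0.077 mm/year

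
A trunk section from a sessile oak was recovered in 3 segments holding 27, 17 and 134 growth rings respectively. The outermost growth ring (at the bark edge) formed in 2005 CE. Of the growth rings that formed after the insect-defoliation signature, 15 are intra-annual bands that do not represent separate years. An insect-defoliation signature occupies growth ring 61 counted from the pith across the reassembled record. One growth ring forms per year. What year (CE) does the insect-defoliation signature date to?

Total growth rings = 27 + 17 + 134 = 178.
178 − 61 = 117 growth rings lie beyond the insect-defoliation signature toward the bark edge.
Excluding 15 false growth rings: 117 − 15 = 102.
The growth ring at the bark edge is 2005 CE, so the insect-defoliation signature dates to 2005 − 102 = 1903 CE.

1903 CE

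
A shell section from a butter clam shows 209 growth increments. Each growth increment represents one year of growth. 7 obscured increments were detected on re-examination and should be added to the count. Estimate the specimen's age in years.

True growth increment count = 209 + 7 = 216.
With a one-to-one growth increment periodicity this is 216 years.

216 years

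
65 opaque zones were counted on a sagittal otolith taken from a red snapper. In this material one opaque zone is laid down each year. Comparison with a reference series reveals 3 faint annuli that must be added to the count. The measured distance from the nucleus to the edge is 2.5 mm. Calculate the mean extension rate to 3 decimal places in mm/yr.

0.037 mm/yr

True opaque zone count = 65 + 3 = 68.
Extension rate ≈ 2.5 / 68 = 0.037 mm/yr.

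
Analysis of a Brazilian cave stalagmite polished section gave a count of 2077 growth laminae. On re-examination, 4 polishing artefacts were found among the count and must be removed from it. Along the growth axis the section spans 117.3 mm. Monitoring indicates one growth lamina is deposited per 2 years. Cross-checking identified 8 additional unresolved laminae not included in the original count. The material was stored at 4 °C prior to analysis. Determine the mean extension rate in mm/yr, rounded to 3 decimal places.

0.028 mm/yr

Correcting the raw count gives 2077 − 4 + 8 = 2081 true growth laminae.
2081 growth laminae at 2 years each span 2081 × 2 = 4162 years.
Extension rate ≈ 117.3 / 4162 = 0.028 mm/yr.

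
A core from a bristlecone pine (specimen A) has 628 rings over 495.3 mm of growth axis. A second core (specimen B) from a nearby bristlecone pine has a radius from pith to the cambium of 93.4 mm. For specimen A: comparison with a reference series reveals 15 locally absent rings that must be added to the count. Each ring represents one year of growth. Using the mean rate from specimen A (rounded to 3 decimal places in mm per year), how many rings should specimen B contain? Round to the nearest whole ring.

121 rings

Specimen A: correcting the raw count gives 628 + 15 = 643 true rings.
A: Mean rate = 495.3 mm / 643 years ≈ 0.770 mm per year.
Specimen B: 93.4 mm / 0.770 mm per year = 121.30 years ≈ 121 rings.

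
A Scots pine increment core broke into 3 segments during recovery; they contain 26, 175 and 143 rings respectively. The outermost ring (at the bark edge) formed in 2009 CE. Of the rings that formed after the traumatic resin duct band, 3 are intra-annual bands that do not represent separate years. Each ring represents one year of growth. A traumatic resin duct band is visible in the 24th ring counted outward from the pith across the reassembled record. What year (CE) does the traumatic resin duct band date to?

1692 CE

Total rings = 26 + 175 + 143 = 344.
Between ring 24 and the bark edge there are 344 − 24 = 320 rings.
Excluding 3 false rings: 320 − 3 = 317.
The ring at the bark edge is 2009 CE, so the traumatic resin duct band dates to 2009 − 317 = 1692 CE.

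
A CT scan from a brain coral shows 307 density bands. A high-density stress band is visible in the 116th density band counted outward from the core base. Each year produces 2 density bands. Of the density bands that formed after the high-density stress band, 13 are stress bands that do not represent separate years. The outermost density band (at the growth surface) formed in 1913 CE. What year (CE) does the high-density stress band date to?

1824 CE

307 − 116 = 191 density bands lie beyond the high-density stress band toward the growth surface.
Removing the 13 false density bands leaves 191 − 13 = 178 true density bands beyond the high-density stress band.
Dividing by 2 density bands per year: 178 / 2 = 89 years.
The density band at the growth surface is 1913 CE, so the high-density stress band dates to 1913 − 89 = 1824 CE.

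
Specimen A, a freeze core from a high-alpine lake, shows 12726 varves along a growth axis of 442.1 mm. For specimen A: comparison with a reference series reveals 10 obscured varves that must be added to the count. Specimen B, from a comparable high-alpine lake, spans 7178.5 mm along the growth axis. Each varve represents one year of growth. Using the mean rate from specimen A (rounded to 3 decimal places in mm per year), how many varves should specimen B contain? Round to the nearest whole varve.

Specimen A: true varve count = 12726 + 10 = 12736.
A: 442.1 mm over 12736 years gives 442.1 / 12736 ≈ 0.035 mm/year.
Specimen B: 7178.5 mm / 0.035 mm per year = 205100.00 years ≈ 205100 varves.

205100 varves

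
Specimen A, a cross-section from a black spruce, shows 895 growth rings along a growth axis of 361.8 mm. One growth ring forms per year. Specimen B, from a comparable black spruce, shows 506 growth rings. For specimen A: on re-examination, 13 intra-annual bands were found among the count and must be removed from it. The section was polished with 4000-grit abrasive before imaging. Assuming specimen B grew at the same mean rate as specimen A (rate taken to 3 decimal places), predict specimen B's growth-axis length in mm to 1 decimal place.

207.5 mm

Specimen A: true growth ring count = 895 − 13 = 882.
A: 361.8 mm over 882 years gives 361.8 / 882 ≈ 0.410 mm per year.
B's length ≈ 0.410 × 506 = 207.5 mm.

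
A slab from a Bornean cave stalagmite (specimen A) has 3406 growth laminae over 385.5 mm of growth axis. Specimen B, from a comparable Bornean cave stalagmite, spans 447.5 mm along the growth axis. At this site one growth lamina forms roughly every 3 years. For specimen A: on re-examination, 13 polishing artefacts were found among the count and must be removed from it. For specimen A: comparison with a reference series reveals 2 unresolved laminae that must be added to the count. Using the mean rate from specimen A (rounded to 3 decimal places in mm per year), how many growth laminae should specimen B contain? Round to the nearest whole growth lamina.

3925 growth laminae

Specimen A: adjusted count: 3406 − 13 + 2 = 3395 growth laminae.
Specimen A: at 3 years per growth lamina, 3395 × 3 = 10185 years.
A: Extension rate ≈ 385.5 / 10185 = 0.038 mm/yr.
B spans 447.5 / 0.038 = 11776.32 years; at 3 years per growth lamina that is 11776.32 / 3 ≈ 3925 growth laminae.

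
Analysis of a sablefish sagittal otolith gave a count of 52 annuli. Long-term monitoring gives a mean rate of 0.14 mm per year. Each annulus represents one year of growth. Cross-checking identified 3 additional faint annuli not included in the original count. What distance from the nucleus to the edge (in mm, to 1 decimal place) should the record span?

After corrections the count is 52 + 3 = 55 annuli.
Predicted length = 0.14 mm/year × 55 years = 7.7 mm.

7.7 mm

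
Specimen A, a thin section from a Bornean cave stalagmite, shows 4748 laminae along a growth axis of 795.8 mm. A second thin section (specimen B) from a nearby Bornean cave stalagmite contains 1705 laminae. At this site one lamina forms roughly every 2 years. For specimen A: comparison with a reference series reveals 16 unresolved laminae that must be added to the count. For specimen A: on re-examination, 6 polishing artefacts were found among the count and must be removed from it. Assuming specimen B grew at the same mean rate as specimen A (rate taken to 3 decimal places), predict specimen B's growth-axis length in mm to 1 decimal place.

Specimen A: true lamina count = 4748 − 6 + 16 = 4758.
Specimen A: 4758 laminae at 2 years each span 4758 × 2 = 9516 years.
A: 795.8 mm over 9516 years gives 795.8 / 9516 ≈ 0.084 mm/year.
Specimen B: at 2 years per lamina, 1705 × 2 = 3410 years. B's length ≈ 0.084 × 3410 = 286.4 mm.

286.4 mm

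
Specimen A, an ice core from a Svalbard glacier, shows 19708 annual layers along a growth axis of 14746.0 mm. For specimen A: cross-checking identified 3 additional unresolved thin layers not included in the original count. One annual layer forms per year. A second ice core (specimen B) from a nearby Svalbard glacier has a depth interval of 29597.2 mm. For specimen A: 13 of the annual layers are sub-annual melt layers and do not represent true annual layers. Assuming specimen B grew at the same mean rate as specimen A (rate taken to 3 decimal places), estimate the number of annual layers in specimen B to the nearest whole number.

Specimen A: true annual layer count = 19708 − 13 + 3 = 19698.
A: 14746.0 mm over 19698 years gives 14746.0 / 19698 ≈ 0.749 mm per year.
Specimen B: 29597.2 mm / 0.749 mm per year = 39515.62 years ≈ 39516 annual layers.

39516 annual layers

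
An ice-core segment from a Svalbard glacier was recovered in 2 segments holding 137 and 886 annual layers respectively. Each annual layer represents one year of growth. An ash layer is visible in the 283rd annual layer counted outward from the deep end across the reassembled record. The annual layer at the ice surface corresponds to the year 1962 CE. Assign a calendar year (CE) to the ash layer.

Total annual layers = 137 + 886 = 1023.
1023 − 283 = 740 annual layers lie beyond the ash layer toward the ice surface.
The annual layer at the ice surface is 1962 CE, so the ash layer dates to 1962 − 740 = 1222 CE.

1222 CE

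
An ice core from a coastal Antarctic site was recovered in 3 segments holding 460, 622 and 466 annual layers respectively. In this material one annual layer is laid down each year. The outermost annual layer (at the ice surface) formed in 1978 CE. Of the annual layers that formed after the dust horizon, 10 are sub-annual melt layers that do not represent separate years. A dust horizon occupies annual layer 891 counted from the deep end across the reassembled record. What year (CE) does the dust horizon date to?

Total annual layers = 460 + 622 + 466 = 1548.
1548 − 891 = 657 annual layers lie beyond the dust horizon toward the ice surface.
Excluding 10 false annual layers: 657 − 10 = 647.
Counting back 647 years from 1978 CE places the dust horizon in 1978 − 647 = 1331 CE.

1331 CE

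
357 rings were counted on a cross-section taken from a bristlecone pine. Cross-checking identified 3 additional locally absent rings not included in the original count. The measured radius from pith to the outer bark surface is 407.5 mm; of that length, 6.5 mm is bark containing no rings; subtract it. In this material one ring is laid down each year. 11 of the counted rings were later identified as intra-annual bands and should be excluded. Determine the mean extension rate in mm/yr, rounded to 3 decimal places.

Adjusted count: 357 − 11 + 3 = 349 rings.
The growth record spans 407.5 − 6.5 = 401.0 mm.
Mean rate = 401.0 mm / 349 years ≈ 1.149 mm/yr.

1.149 mm/yr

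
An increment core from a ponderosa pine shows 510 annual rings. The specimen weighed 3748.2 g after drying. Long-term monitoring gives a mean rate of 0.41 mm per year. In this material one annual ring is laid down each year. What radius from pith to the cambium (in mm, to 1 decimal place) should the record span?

510 years of growth are recorded.
Predicted length = 0.41 mm/year × 510 years = 209.1 mm.

209.1 mm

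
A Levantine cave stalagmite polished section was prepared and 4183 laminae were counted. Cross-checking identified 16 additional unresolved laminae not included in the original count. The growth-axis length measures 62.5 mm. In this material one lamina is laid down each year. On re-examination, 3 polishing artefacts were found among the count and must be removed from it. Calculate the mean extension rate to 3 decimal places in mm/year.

Adjusted count: 4183 − 3 + 16 = 4196 laminae.
62.5 mm over 4196 years gives 62.5 / 4196 ≈ 0.015 mm/year.

0.015 mm/year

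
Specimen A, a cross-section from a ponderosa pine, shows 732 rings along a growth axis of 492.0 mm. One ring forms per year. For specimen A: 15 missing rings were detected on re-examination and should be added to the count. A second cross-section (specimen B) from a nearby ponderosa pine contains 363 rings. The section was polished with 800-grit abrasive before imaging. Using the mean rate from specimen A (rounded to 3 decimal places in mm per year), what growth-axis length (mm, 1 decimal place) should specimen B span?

Specimen A: correcting the raw count gives 732 + 15 = 747 true rings.
A: Mean rate = 492.0 mm / 747 years ≈ 0.659 mm/year.
For B, 0.659 mm/year × 363 years = 239.2 mm.

239.2 mm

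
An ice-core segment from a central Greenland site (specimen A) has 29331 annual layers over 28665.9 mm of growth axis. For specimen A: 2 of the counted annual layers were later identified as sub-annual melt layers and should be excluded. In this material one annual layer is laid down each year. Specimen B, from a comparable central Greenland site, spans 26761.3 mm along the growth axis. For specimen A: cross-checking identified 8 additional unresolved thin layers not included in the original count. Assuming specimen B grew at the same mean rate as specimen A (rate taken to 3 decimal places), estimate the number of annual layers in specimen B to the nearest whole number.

27391 annual layers

Specimen A: adjusted count: 29331 − 2 + 8 = 29337 annual layers.
A: Extension rate ≈ 28665.9 / 29337 = 0.977 mm/year.
Specimen B: 26761.3 mm / 0.977 mm per year = 27391.30 years ≈ 27391 annual layers.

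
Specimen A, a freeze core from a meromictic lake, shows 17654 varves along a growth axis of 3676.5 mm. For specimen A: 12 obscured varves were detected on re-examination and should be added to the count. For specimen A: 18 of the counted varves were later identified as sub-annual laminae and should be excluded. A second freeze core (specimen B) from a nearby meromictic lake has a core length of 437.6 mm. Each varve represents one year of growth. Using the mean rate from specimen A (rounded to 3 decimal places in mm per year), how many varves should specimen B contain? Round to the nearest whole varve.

Specimen A: adjusted count: 17654 − 18 + 12 = 17648 varves.
A: 3676.5 mm over 17648 years gives 3676.5 / 17648 ≈ 0.208 mm/yr.
For B, 437.6 / 0.208 = 2103.85 years ≈ 2104 varves.

2104 varves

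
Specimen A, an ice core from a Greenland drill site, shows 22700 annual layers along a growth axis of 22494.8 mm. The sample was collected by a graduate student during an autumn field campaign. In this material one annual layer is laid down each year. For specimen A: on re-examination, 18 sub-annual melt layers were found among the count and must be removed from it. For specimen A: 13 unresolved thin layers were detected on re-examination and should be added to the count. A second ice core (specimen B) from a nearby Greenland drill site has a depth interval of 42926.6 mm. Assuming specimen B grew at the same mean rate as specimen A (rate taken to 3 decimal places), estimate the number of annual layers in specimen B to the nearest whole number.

43316 annual layers

Specimen A: true annual layer count = 22700 − 18 + 13 = 22695.
A: Mean rate = 22494.8 mm / 22695 years ≈ 0.991 mm/yr.
Specimen B: 42926.6 mm / 0.991 mm per year = 43316.45 years ≈ 43316 annual layers.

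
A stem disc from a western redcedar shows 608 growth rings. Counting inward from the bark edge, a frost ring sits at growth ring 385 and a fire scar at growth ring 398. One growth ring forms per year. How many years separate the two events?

Separation: 398 − 385 = 13 growth rings.
One growth ring per year makes the interval 13 years.

13 yr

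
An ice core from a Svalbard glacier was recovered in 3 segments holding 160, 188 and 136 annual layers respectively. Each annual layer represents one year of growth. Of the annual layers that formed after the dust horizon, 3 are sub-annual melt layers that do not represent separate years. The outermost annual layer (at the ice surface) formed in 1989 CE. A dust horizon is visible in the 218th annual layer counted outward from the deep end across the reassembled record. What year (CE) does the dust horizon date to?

Total annual layers = 160 + 188 + 136 = 484.
Between annual layer 218 and the ice surface there are 484 − 218 = 266 annual layers.
Removing the 3 false annual layers leaves 266 − 3 = 263 true annual layers beyond the dust horizon.
The annual layer at the ice surface is 1989 CE, so the dust horizon dates to 1989 − 263 = 1726 CE.

1726 CE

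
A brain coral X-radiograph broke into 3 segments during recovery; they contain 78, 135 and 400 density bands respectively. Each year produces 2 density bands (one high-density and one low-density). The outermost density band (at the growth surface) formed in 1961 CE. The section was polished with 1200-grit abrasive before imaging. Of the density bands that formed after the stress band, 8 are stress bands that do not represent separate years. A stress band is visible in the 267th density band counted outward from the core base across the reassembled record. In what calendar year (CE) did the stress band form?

Total density bands = 78 + 135 + 400 = 613.
613 − 267 = 346 density bands lie beyond the stress band toward the growth surface.
346 − 8 false = 338 true density bands after the stress band.
With 2 density bands per year, 338 / 2 = 169 years.
1961 − 169 = 1792 CE.

1792 CE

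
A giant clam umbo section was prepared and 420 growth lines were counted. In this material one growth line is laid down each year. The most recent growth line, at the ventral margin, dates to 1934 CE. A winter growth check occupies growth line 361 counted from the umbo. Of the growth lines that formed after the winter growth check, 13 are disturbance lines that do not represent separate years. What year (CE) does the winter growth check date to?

1888 CE

420 − 361 = 59 growth lines lie beyond the winter growth check toward the ventral margin.
Excluding 13 false growth lines: 59 − 13 = 46.
Counting back 46 years from 1934 CE places the winter growth check in 1934 − 46 = 1888 CE.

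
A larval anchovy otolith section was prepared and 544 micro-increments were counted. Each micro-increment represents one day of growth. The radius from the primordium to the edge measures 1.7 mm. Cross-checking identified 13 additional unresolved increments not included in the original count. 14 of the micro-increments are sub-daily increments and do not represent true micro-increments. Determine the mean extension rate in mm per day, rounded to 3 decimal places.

Adjusted count: 544 − 14 + 13 = 543 micro-increments.
1.7 mm over 543 days gives 1.7 / 543 ≈ 0.003 mm per day.

0.003 mm per day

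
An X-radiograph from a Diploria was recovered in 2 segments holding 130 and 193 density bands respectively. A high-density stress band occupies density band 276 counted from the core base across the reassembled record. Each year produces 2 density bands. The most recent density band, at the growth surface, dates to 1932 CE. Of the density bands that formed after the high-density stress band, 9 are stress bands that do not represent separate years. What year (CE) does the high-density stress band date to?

1913 CE

Total density bands = 130 + 193 = 323.
The high-density stress band sits at density band 276 from the core base, so 323 − 276 = 47 density bands formed after it.
47 − 9 false = 38 true density bands after the high-density stress band.
38 density bands at 2 per year is 38 / 2 = 19 years.
Counting back 19 years from 1932 CE places the high-density stress band in 1932 − 19 = 1913 CE.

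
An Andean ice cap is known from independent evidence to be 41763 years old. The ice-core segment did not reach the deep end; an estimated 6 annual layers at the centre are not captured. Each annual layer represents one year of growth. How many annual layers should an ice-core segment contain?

One annual layer per year gives 41763 annual layers over 41763 years.
Subtracting the 6 annual layers not captured gives 41763 − 6 = 41757 annual layers in the record.

41757 annual layers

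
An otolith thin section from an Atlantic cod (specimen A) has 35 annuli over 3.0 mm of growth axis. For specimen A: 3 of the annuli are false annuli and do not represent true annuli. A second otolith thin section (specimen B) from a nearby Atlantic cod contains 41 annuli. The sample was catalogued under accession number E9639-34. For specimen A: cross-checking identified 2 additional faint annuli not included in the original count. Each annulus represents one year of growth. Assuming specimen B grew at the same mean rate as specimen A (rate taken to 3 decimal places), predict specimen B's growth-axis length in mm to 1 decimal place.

3.6 mm

Specimen A: correcting the raw count gives 35 − 3 + 2 = 34 true annuli.
A: Extension rate ≈ 3.0 / 34 = 0.088 mm/year.
For B, 0.088 mm/year × 41 years = 3.6 mm.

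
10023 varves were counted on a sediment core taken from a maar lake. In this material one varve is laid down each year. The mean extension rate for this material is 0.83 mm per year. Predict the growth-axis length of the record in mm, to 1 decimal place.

10023 years of growth are recorded.
Length ≈ 0.83 × 10023 = 8319.1 mm.

8319.1 mm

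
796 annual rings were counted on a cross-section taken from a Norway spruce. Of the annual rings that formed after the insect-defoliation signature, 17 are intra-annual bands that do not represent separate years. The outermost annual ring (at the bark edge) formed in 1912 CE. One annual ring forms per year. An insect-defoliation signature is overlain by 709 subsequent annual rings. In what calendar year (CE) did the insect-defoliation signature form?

709 annual rings formed after the insect-defoliation signature.
709 − 17 false = 692 true annual rings after the insect-defoliation signature.
1912 − 692 = 1220 CE.

1220 CE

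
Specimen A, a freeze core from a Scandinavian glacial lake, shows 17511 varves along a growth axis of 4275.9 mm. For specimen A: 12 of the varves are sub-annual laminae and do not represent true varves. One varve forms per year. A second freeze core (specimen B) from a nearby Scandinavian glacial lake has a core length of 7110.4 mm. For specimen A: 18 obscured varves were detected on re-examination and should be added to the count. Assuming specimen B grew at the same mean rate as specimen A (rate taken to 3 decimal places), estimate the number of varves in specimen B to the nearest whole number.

29141 varves

Specimen A: correcting the raw count gives 17511 − 12 + 18 = 17517 true varves.
A: Extension rate ≈ 4275.9 / 17517 = 0.244 mm per year.
B spans 7110.4 / 0.244 = 29140.98 years ≈ 29141 varves.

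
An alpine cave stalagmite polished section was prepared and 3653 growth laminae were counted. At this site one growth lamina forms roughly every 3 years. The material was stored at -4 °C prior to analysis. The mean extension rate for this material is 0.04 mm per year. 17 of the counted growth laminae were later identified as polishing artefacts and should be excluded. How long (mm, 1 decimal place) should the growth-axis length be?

True growth lamina count = 3653 − 17 = 3636.
3636 growth laminae at 3 years each span 3636 × 3 = 10908 years.
Length ≈ 0.04 × 10908 = 436.3 mm.

436.3 mm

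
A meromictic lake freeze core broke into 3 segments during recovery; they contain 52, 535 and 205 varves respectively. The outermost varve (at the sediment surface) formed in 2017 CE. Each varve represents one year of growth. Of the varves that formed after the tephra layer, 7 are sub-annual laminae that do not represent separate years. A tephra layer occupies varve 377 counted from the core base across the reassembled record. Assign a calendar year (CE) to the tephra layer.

1609 CE

Total varves = 52 + 535 + 205 = 792.
Between varve 377 and the sediment surface there are 792 − 377 = 415 varves.
Excluding 7 false varves: 415 − 7 = 408.
The varve at the sediment surface is 2017 CE, so the tephra layer dates to 2017 − 408 = 1609 CE.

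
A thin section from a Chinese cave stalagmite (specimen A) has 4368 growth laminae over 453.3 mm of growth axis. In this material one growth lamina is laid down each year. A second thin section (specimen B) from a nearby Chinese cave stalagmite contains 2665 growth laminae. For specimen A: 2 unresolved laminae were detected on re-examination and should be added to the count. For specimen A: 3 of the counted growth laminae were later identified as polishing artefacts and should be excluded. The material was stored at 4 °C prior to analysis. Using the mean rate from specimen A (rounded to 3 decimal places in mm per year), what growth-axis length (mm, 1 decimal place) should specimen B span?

277.2 mm

Specimen A: adjusted count: 4368 − 3 + 2 = 4367 growth laminae.
A: Mean rate = 453.3 mm / 4367 years ≈ 0.104 mm/yr.
B's length ≈ 0.104 × 2665 = 277.2 mm.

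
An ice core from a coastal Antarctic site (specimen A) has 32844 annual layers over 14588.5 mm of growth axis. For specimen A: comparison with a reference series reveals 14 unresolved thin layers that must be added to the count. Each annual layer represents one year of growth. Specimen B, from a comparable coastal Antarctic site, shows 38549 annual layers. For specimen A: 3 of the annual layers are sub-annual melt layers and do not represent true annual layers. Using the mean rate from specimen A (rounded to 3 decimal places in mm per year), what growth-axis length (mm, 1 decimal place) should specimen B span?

Specimen A: adjusted count: 32844 − 3 + 14 = 32855 annual layers.
A: Extension rate ≈ 14588.5 / 32855 = 0.444 mm/yr.
For B, 0.444 mm/year × 38549 years = 17115.8 mm.

17115.8 mm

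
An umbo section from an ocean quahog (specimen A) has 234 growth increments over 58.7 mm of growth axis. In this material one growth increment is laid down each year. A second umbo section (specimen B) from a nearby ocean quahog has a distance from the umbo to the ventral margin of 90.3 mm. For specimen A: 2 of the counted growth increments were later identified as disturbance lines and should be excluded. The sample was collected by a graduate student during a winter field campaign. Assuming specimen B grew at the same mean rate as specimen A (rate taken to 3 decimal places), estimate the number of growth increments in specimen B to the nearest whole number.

357 growth increments

Specimen A: after corrections the count is 234 − 2 = 232 growth increments.
A: 58.7 mm over 232 years gives 58.7 / 232 ≈ 0.253 mm/year.
Specimen B: 90.3 mm / 0.253 mm per year = 356.92 years ≈ 357 growth increments.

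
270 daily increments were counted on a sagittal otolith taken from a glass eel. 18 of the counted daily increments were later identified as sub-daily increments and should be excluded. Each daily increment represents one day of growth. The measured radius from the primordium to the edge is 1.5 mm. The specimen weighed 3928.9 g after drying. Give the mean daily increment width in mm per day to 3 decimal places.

Adjusted count: 270 − 18 = 252 daily increments.
Mean rate = 1.5 mm / 252 days ≈ 0.006 mm per day.

0.006 mm per day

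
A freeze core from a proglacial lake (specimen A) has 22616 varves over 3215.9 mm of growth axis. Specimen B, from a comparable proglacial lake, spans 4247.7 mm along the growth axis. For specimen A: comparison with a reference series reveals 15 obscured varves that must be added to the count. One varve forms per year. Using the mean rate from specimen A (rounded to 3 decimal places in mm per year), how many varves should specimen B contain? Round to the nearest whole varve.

Specimen A: adjusted count: 22616 + 15 = 22631 varves.
A: Mean rate = 3215.9 mm / 22631 years ≈ 0.142 mm per year.
B spans 4247.7 / 0.142 = 29913.38 years ≈ 29913 varves.

29913 varves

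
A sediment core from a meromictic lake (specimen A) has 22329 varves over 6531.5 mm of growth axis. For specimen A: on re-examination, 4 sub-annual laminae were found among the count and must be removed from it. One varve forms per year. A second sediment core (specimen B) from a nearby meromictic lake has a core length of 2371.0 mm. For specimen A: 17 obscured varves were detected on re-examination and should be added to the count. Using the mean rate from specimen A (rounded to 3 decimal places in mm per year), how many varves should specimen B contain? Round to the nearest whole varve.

Specimen A: after corrections the count is 22329 − 4 + 17 = 22342 varves.
A: 6531.5 mm over 22342 years gives 6531.5 / 22342 ≈ 0.292 mm/year.
Specimen B: 2371.0 mm / 0.292 mm per year = 8119.86 years ≈ 8120 varves.

8120 varves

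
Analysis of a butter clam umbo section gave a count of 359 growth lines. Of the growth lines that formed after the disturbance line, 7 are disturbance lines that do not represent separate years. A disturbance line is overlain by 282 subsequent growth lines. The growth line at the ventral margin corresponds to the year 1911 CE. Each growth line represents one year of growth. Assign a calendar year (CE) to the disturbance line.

There are 282 growth lines younger than the disturbance line.
282 − 7 false = 275 true growth lines after the disturbance line.
The growth line at the ventral margin is 1911 CE, so the disturbance line dates to 1911 − 275 = 1636 CE.

1636 CE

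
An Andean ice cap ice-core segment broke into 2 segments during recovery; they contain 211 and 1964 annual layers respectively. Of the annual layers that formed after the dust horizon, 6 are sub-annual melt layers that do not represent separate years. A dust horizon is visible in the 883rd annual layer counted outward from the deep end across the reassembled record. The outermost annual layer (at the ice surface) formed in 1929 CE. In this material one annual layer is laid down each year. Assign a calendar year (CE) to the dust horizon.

Total annual layers = 211 + 1964 = 2175.
The dust horizon sits at annual layer 883 from the deep end, so 2175 − 883 = 1292 annual layers formed after it.
1292 − 6 false = 1286 true annual layers after the dust horizon.
The annual layer at the ice surface is 1929 CE, so the dust horizon dates to 1929 − 1286 = 643 CE.

643 CE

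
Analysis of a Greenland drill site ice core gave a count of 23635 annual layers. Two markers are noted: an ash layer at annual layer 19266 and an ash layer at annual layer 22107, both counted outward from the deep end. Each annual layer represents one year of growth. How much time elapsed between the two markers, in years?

The two markers are separated by 22107 − 19266 = 2841 annual layers.
One annual layer per year makes the interval 2841 years.

2841 years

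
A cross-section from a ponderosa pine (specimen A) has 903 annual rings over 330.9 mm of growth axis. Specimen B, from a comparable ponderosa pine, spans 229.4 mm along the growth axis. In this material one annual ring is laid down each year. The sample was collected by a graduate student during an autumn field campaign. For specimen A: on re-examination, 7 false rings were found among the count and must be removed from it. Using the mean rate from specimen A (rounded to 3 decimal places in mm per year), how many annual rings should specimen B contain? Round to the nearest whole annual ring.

Specimen A: after corrections the count is 903 − 7 = 896 annual rings.
A: Extension rate ≈ 330.9 / 896 = 0.369 mm/year.
B spans 229.4 / 0.369 = 621.68 years ≈ 622 annual rings.

622 annual rings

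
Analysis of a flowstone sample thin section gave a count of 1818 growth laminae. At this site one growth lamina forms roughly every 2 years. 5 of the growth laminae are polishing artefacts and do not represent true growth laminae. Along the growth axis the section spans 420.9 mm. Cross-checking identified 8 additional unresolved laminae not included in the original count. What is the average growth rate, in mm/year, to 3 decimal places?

Adjusted count: 1818 − 5 + 8 = 1821 growth laminae.
At 2 years per growth lamina, 1821 × 2 = 3642 years.
Extension rate ≈ 420.9 / 3642 = 0.116 mm/year.

0.116 mm/year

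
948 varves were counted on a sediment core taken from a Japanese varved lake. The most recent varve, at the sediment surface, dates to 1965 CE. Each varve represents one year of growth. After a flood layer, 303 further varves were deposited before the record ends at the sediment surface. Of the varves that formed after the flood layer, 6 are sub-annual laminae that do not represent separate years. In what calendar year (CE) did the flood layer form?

1668 CE

303 varves formed after the flood layer.
303 − 6 false = 297 true varves after the flood layer.
The varve at the sediment surface is 1965 CE, so the flood layer dates to 1965 − 297 = 1668 CE.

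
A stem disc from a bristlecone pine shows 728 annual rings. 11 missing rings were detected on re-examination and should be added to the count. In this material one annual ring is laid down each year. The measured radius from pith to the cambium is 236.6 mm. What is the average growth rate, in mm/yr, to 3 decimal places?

0.320 mm/yr

After corrections the count is 728 + 11 = 739 annual rings.
Mean rate = 236.6 mm / 739 years ≈ 0.320 mm/yr.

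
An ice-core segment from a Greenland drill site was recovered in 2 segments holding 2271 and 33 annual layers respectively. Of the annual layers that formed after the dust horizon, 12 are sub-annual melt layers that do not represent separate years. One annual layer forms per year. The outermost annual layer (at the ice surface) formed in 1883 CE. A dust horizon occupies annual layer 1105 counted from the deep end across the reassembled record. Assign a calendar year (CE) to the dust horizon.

696 CE

Total annual layers = 2271 + 33 = 2304.
The dust horizon sits at annual layer 1105 from the deep end, so 2304 − 1105 = 1199 annual layers formed after it.
1199 − 12 false = 1187 true annual layers after the dust horizon.
1883 − 1187 = 696 CE.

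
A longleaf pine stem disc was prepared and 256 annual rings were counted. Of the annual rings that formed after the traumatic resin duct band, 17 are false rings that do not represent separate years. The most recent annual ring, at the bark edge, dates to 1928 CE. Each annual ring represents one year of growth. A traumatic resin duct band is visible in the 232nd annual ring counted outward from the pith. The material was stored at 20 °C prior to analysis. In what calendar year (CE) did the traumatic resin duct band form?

1921 CE

256 − 232 = 24 annual rings lie beyond the traumatic resin duct band toward the bark edge.
24 − 17 false = 7 true annual rings after the traumatic resin duct band.
Counting back 7 years from 1928 CE places the traumatic resin duct band in 1928 − 7 = 1921 CE.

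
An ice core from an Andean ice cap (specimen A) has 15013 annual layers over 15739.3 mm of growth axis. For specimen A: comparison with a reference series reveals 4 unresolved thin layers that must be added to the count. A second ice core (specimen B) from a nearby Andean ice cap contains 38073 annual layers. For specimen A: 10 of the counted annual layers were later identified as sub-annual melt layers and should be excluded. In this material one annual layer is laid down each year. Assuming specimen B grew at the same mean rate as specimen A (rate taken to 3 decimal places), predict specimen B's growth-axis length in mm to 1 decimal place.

39938.6 mm

Specimen A: after corrections the count is 15013 − 10 + 4 = 15007 annual layers.
A: Mean rate = 15739.3 mm / 15007 years ≈ 1.049 mm per year.
Length of B = 1.049 × 38073 = 39938.6 mm.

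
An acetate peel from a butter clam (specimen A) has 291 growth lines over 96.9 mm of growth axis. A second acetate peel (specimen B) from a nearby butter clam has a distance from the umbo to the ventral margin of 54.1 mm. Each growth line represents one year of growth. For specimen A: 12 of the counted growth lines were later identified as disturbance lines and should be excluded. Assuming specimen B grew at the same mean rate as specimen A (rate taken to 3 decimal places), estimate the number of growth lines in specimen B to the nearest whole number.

Specimen A: correcting the raw count gives 291 − 12 = 279 true growth lines.
A: 96.9 mm over 279 years gives 96.9 / 279 ≈ 0.347 mm per year.
Specimen B: 54.1 mm / 0.347 mm per year = 155.91 years ≈ 156 growth lines.

156 growth lines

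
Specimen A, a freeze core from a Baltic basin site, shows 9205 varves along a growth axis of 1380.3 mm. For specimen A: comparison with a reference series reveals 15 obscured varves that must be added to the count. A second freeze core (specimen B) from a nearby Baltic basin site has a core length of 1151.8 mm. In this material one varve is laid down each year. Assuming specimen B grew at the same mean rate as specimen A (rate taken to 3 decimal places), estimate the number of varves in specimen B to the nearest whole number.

7679 varves

Specimen A: true varve count = 9205 + 15 = 9220.
A: Extension rate ≈ 1380.3 / 9220 = 0.150 mm/year.
Specimen B: 1151.8 mm / 0.150 mm per year = 7678.67 years ≈ 7679 varves.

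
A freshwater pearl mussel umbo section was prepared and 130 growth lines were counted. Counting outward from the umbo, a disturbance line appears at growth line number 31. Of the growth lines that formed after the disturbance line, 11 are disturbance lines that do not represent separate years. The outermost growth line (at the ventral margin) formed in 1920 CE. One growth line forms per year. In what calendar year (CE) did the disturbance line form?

1832 CE

The disturbance line sits at growth line 31 from the umbo, so 130 − 31 = 99 growth lines formed after it.
Removing the 11 false growth lines leaves 99 − 11 = 88 true growth lines beyond the disturbance line.
Counting back 88 years from 1920 CE places the disturbance line in 1920 − 88 = 1832 CE.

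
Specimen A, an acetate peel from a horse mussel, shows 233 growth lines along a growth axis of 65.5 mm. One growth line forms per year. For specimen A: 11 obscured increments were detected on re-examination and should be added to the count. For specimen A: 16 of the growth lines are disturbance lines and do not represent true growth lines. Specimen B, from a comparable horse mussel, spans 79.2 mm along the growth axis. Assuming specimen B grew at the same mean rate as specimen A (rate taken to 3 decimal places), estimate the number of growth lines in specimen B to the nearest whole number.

Specimen A: correcting the raw count gives 233 − 16 + 11 = 228 true growth lines.
A: 65.5 mm over 228 years gives 65.5 / 228 ≈ 0.287 mm per year.
Specimen B: 79.2 mm / 0.287 mm per year = 275.96 years ≈ 276 growth lines.

276 growth lines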